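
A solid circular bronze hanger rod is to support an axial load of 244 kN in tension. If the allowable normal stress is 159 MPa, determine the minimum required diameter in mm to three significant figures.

Required area A ≥ P/σ_allow = 244000/159 = 1535 mm².
For a solid circular section, d ≥ √(4A/π) = 44.2 mm.

44.2 mm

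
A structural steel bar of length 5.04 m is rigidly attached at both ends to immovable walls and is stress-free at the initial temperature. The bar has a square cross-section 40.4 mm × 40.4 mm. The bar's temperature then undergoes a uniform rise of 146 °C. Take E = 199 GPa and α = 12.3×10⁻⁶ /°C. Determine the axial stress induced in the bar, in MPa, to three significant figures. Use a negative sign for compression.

-357 MPa

Free thermal expansion αLΔT = 12.3e-6 · 5040 · 146 = 9.051 mm.
The walls impose strain ε = −(9.051)/5040 = -1.7958e-03; σ = Eε = 199000 · -1.7958e-03 = -357.4 MPa.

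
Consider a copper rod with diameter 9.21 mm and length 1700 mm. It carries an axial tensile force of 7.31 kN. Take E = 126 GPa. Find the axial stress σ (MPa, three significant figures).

110 MPa

A = 66.62 mm².
σ = N/A = 7310/66.62 = 109.7 MPa.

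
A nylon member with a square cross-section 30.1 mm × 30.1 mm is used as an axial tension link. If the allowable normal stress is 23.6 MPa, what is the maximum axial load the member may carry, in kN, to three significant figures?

A = 906 mm².
P_max = σ_allow · A = 23.6 · 906 = 21380 N = 21.38 kN.

21.4 kN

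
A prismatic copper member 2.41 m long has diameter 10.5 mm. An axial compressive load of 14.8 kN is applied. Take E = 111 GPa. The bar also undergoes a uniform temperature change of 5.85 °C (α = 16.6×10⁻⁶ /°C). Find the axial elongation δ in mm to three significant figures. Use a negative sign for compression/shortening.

A = 86.59 mm².
δ_mech = NL/(AE) = -14800·2410/(86.59·111000) = -3.711 mm.
δ_thermal = αLΔT = 16.6e-6·2410·5.85 = 0.234 mm.
δ = δ_mech + δ_thermal = -3.477 mm.

-3.48 mm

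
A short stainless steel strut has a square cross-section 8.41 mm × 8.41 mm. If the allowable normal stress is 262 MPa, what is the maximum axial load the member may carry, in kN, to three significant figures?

A = 70.73 mm².
P_max = σ_allow · A = 262 · 70.73 = 18530 N = 18.53 kN.

18.5 kN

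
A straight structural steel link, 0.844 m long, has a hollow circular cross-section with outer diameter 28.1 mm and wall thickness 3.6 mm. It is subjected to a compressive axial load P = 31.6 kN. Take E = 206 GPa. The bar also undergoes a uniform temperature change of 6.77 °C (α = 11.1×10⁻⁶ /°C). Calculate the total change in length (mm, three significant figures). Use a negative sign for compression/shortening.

A = 277.1 mm².
δ_mech = NL/(AE) = -31600·844/(277.1·206000) = -0.4672 mm.
δ_thermal = αLΔT = 11.1e-6·844·6.77 = 0.06342 mm.
δ = δ_mech + δ_thermal = -0.4038 mm.

-0.404 mm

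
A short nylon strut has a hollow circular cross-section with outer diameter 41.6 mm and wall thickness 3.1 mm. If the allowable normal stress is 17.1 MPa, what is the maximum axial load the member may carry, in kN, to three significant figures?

A = 374.9 mm².
P_max = σ_allow · A = 17.1 · 374.9 = 6412 N = 6.412 kN.

6.41 kN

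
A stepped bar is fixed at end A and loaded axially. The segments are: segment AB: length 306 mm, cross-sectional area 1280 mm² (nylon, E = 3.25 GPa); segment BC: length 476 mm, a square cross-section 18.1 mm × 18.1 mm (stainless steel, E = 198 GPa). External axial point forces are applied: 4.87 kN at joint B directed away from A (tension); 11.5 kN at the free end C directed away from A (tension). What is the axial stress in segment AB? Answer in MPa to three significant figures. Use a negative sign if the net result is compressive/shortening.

12.8 MPa

Internal axial forces (sectioning from the free end, tension +): N_BC = 11.5 kN, N_AB = 16.37 kN.
σ_AB = N_AB/A_AB = 16370/1280 = 12.79 MPa.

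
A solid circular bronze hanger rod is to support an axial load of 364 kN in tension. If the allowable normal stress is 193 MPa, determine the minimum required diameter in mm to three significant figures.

Required area A ≥ P/σ_allow = 364000/193 = 1886 mm².
For a solid circular section, d ≥ √(4A/π) = 49 mm.

49.0 mm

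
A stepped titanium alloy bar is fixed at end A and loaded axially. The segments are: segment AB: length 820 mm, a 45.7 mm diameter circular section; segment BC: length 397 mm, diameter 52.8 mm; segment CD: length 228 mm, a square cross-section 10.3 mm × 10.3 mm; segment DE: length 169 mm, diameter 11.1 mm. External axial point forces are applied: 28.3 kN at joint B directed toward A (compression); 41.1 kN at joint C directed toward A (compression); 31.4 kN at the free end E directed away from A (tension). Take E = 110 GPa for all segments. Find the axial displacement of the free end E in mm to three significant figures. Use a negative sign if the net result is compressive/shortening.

Internal axial forces (sectioning from the free end, tension +): N_DE = 31.4 kN, N_CD = 31.4 kN, N_BC = -9.7 kN, N_AB = -38 kN.
A_AB = 1640 mm².
A_BC = 2190 mm².
A_CD = 106.1 mm².
A_DE = 96.77 mm².
δ_AB = -38000·820/(1640·110000) = -0.1727 mm
δ_BC = -9700·397/(2190·110000) = -0.01599 mm
δ_CD = 31400·228/(106.1·110000) = 0.6135 mm
δ_DE = 31400·169/(96.77·110000) = 0.4985 mm
δ = Σδ_i = 0.9233 mm.

0.923 mm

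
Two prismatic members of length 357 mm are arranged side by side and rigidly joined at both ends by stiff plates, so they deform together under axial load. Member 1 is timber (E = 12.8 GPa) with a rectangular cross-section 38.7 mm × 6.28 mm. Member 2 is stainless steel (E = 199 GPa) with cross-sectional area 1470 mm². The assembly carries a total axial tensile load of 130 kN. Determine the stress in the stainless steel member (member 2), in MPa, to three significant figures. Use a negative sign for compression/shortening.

87.5 MPa

A_1 = 243 mm².
Equal strain + equilibrium ⇒ each member carries load in proportion to AE: A₁E₁ = 3111000 N, A₂E₂ = 292500000 N, ΣAE = 295600000 N.
σ₂ = P·E₂/ΣAE = 130000·199000/295600000 = 87.5 MPa.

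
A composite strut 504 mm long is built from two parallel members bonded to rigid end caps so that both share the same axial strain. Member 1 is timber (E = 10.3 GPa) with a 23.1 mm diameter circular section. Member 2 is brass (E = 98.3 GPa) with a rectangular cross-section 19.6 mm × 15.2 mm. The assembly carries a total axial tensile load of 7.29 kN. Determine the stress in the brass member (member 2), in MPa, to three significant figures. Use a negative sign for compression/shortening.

21.3 MPa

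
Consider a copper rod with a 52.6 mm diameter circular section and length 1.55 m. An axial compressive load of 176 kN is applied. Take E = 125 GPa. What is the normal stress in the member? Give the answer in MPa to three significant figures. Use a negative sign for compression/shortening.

A = 2173 mm².
σ = N/A = -176000/2173 = -80.99 MPa.

-81.0 MPa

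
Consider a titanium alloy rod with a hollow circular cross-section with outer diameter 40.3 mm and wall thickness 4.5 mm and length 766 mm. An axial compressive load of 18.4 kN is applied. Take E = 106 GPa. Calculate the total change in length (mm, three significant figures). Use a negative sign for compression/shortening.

-0.263 mm

A = 506.1 mm².
δ_mech = NL/(AE) = -18400·766/(506.1·106000) = -0.2627 mm.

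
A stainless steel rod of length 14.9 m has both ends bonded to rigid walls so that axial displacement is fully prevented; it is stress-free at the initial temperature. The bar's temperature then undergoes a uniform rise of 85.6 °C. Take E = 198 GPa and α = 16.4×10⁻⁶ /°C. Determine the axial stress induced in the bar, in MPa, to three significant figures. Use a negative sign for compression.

Free thermal expansion αLΔT = 16.4e-6 · 14900 · 85.6 = 20.92 mm.
The walls impose strain ε = −(20.92)/14900 = -1.4038e-03; σ = Eε = 198000 · -1.4038e-03 = -278 MPa.

-278 MPa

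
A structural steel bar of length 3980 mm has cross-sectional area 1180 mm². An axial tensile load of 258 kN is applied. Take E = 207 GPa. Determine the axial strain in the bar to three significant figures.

0.00106

σ = N/A = 218.6 MPa; ε = σ/E = 218.6/207000 = 1.056e-03.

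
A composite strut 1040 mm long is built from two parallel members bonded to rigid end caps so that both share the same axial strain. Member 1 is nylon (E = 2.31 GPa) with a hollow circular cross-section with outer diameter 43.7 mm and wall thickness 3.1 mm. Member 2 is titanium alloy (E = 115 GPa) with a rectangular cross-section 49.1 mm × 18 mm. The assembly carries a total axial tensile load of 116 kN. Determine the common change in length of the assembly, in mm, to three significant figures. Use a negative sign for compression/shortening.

A_1 = 395.4 mm².
A_2 = 883.8 mm².
Equal strain + equilibrium ⇒ each member carries load in proportion to AE: A₁E₁ = 913400 N, A₂E₂ = 101600000 N, ΣAE = 102600000 N.
δ = PL/ΣAE = 116000·1040/102600000 = 1.176 mm.

1.18 mm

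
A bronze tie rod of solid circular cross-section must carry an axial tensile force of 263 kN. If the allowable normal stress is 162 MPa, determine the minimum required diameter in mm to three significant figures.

Required area A ≥ P/σ_allow = 263000/162 = 1623 mm².
For a solid circular section, d ≥ √(4A/π) = 45.46 mm.

45.5 mm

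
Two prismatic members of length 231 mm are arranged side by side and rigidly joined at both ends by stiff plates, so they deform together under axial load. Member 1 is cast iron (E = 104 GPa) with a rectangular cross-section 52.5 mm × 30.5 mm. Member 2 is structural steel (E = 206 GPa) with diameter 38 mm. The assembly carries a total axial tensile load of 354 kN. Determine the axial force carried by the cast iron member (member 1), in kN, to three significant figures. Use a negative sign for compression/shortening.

147 kN

A_1 = 1601 mm².
A_2 = 1134 mm².
Equal strain + equilibrium ⇒ each member carries load in proportion to AE: A₁E₁ = 166500000 N, A₂E₂ = 233600000 N, ΣAE = 400200000 N.
F₁ = P·A₁E₁/ΣAE = 354000·166500000/400200000 = 147300 N.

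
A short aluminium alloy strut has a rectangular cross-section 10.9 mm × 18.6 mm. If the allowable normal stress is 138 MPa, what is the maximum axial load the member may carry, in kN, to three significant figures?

28.0 kN

A = 202.7 mm².
P_max = σ_allow · A = 138 · 202.7 = 27980 N = 27.98 kN.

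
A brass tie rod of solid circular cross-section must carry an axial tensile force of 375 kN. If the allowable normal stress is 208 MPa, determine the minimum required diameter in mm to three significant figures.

47.9 mm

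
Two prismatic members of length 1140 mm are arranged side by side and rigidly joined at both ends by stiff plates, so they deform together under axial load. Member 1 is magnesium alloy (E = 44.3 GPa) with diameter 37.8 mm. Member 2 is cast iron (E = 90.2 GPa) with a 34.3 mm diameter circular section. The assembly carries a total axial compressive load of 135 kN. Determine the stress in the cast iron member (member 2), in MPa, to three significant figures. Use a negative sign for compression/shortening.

-91.5 MPa

A_1 = 1122 mm².
A_2 = 924 mm².
Equal strain + equilibrium ⇒ each member carries load in proportion to AE: A₁E₁ = 49710000 N, A₂E₂ = 83350000 N, ΣAE = 133100000 N.
σ₂ = P·E₂/ΣAE = -135000·90200/133100000 = -91.52 MPa.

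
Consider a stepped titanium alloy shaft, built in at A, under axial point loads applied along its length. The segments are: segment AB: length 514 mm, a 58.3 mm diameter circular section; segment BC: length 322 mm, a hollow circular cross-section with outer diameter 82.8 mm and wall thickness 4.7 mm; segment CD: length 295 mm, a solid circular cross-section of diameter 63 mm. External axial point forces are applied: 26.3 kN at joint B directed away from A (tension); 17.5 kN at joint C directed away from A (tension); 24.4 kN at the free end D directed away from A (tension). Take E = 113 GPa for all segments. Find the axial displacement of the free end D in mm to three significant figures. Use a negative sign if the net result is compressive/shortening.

0.240 mm

Internal axial forces (sectioning from the free end, tension +): N_CD = 24.4 kN, N_BC = 41.9 kN, N_AB = 68.2 kN.
A_AB = 2669 mm².
A_BC = 1153 mm².
A_CD = 3117 mm².
δ_AB = 68200·514/(2669·113000) = 0.1162 mm
δ_BC = 41900·322/(1153·113000) = 0.1035 mm
δ_CD = 24400·295/(3117·113000) = 0.02043 mm
δ = Σδ_i = 0.2402 mm.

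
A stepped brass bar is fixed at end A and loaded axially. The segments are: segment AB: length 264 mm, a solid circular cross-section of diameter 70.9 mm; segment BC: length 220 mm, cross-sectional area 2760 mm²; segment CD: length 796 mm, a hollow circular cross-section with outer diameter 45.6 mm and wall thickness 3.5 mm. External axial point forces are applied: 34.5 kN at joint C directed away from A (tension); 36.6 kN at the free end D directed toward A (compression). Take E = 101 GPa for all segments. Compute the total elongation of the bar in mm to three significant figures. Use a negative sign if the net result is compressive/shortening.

-0.626 mm

Internal axial forces (sectioning from the free end, tension +): N_CD = -36.6 kN, N_BC = -2.1 kN, N_AB = -2.1 kN.
A_AB = 3948 mm².
A_CD = 462.9 mm².
δ_AB = -2100·264/(3948·101000) = -0.00139 mm
δ_BC = -2100·220/(2760·101000) = -0.001657 mm
δ_CD = -36600·796/(462.9·101000) = -0.6231 mm
δ = Σδ_i = -0.6262 mm.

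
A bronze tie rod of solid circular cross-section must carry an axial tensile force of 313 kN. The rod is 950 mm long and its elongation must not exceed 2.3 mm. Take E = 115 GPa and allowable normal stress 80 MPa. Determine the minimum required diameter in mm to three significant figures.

Required area A ≥ P/σ_allow = 313000/80 = 3912 mm².
For a solid circular section, d ≥ √(4A/π) = 70.58 mm.
Elongation limit: A ≥ PL/(Eδ_allow) = 313000·950/(115000·2.3) = 1124 mm² ⇒ d ≥ 37.83 mm.
The stress limit governs.

70.6 mm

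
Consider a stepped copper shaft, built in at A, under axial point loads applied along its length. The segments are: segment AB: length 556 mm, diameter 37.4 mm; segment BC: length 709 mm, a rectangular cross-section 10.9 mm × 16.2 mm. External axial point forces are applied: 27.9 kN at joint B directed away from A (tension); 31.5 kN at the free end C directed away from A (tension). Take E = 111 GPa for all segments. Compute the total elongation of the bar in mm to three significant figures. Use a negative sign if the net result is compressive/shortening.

1.41 mm

Internal axial forces (sectioning from the free end, tension +): N_BC = 31.5 kN, N_AB = 59.4 kN.
A_AB = 1099 mm².
A_BC = 176.6 mm².
δ_AB = 59400·556/(1099·111000) = 0.2708 mm
δ_BC = 31500·709/(176.6·111000) = 1.139 mm
δ = Σδ_i = 1.41 mm.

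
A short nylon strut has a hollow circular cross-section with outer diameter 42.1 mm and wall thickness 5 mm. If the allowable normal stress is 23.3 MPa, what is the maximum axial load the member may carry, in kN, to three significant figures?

A = 582.8 mm².
P_max = σ_allow · A = 23.3 · 582.8 = 13580 N = 13.58 kN.

13.6 kN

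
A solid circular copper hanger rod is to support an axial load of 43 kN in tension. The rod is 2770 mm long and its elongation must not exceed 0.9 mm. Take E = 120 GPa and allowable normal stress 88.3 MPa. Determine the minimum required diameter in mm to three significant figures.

37.5 mm

Required area A ≥ P/σ_allow = 43000/88.3 = 487 mm².
For a solid circular section, d ≥ √(4A/π) = 24.9 mm.
Elongation limit: A ≥ PL/(Eδ_allow) = 43000·2770/(120000·0.9) = 1103 mm² ⇒ d ≥ 37.47 mm.
The elongation limit governs.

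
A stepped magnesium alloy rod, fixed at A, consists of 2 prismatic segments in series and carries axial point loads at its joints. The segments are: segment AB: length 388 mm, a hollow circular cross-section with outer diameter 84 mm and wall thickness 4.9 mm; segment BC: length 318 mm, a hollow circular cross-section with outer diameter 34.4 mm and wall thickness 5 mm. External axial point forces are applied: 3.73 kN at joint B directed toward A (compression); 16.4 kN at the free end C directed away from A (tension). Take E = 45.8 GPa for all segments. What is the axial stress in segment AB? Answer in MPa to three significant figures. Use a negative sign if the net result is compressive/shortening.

10.4 MPa

Internal axial forces (sectioning from the free end, tension +): N_BC = 16.4 kN, N_AB = 12.67 kN.
A_AB = 1218 mm².
σ_AB = N_AB/A_AB = 12670/1218 = 10.41 MPa.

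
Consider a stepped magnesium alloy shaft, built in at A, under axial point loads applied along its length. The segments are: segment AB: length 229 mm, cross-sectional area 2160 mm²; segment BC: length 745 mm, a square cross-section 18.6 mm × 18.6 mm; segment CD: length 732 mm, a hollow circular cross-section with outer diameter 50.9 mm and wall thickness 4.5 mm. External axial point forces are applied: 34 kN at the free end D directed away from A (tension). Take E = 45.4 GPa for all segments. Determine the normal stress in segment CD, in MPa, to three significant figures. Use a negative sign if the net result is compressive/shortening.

51.8 MPa

Internal axial forces (sectioning from the free end, tension +): N_CD = 34 kN, N_BC = 34 kN, N_AB = 34 kN.
A_CD = 656 mm².
σ_CD = N_CD/A_CD = 34000/656 = 51.83 MPa.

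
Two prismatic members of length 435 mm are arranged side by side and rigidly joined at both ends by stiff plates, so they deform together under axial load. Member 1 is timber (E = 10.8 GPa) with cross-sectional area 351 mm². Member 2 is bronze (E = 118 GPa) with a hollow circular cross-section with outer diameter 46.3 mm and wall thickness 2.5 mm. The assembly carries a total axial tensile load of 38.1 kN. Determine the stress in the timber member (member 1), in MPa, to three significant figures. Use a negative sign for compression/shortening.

A_2 = 344 mm².
Equal strain + equilibrium ⇒ each member carries load in proportion to AE: A₁E₁ = 3791000 N, A₂E₂ = 40590000 N, ΣAE = 44380000 N.
σ₁ = P·E₁/ΣAE = 38100·10800/44380000 = 9.271 MPa.

9.27 MPa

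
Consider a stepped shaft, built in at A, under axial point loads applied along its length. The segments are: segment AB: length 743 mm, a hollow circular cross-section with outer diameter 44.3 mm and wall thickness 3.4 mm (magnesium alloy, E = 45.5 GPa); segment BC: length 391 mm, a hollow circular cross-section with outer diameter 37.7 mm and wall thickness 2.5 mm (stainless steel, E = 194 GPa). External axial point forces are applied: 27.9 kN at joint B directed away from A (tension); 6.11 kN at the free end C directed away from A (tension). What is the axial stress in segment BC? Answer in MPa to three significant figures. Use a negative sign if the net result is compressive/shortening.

22.1 MPa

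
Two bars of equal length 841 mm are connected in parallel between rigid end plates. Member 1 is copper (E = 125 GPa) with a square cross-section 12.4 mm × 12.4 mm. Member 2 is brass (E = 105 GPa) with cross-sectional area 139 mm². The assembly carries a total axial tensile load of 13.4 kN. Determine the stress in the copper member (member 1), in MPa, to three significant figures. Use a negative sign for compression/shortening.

A_1 = 153.8 mm².
Equal strain + equilibrium ⇒ each member carries load in proportion to AE: A₁E₁ = 19220000 N, A₂E₂ = 14600000 N, ΣAE = 33820000 N.
σ₁ = P·E₁/ΣAE = 13400·125000/33820000 = 49.53 MPa.

49.5 MPa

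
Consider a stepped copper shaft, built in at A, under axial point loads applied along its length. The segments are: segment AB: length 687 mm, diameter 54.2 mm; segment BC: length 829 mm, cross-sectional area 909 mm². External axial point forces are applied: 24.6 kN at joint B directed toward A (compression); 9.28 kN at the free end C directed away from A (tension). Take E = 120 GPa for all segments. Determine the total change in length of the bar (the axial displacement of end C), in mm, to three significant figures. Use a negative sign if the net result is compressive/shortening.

0.0325 mm

Internal axial forces (sectioning from the free end, tension +): N_BC = 9.28 kN, N_AB = -15.32 kN.
A_AB = 2307 mm².
δ_AB = -15320·687/(2307·120000) = -0.03801 mm
δ_BC = 9280·829/(909·120000) = 0.07053 mm
δ = Σδ_i = 0.03251 mm.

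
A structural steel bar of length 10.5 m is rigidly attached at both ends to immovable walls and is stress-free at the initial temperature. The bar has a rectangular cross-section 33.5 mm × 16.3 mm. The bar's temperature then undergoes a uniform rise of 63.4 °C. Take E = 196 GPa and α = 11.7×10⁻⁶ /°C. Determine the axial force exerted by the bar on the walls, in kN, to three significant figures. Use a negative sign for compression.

Free thermal expansion αLΔT = 11.7e-6 · 10500 · 63.4 = 7.789 mm.
The walls impose strain ε = −(7.789)/10500 = -7.4178e-04; σ = Eε = 196000 · -7.4178e-04 = -145.4 MPa.
Wall reaction R = σ·A = -145.4·546.1 = -79390 N = -79.39 kN.

-79.4 kN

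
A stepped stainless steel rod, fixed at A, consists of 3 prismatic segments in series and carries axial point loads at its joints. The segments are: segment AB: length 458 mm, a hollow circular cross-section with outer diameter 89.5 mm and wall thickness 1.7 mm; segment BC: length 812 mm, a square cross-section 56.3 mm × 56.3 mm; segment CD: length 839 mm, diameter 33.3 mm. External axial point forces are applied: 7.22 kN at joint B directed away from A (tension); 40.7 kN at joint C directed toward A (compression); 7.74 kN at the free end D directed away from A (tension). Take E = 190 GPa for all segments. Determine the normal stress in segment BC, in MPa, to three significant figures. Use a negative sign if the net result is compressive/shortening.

Internal axial forces (sectioning from the free end, tension +): N_CD = 7.74 kN, N_BC = -32.96 kN, N_AB = -25.74 kN.
A_BC = 3170 mm².
σ_BC = N_BC/A_BC = -32960/3170 = -10.4 MPa.

-10.4 MPa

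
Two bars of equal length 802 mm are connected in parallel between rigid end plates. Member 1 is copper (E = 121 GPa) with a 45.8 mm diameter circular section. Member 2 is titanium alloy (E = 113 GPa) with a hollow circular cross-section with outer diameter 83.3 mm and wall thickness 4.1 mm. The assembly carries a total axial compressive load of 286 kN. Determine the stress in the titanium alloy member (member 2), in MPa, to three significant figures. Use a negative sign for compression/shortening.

-103 MPa

A_1 = 1647 mm².
A_2 = 1020 mm².
Equal strain + equilibrium ⇒ each member carries load in proportion to AE: A₁E₁ = 199300000 N, A₂E₂ = 115300000 N, ΣAE = 314600000 N.
σ₂ = P·E₂/ΣAE = -286000·113000/314600000 = -102.7 MPa.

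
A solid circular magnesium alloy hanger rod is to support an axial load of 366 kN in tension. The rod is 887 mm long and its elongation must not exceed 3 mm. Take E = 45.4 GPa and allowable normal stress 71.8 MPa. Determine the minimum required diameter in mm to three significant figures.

Required area A ≥ P/σ_allow = 366000/71.8 = 5097 mm².
For a solid circular section, d ≥ √(4A/π) = 80.56 mm.
Elongation limit: A ≥ PL/(Eδ_allow) = 366000·887/(45400·3) = 2384 mm² ⇒ d ≥ 55.09 mm.
The stress limit governs.

80.6 mm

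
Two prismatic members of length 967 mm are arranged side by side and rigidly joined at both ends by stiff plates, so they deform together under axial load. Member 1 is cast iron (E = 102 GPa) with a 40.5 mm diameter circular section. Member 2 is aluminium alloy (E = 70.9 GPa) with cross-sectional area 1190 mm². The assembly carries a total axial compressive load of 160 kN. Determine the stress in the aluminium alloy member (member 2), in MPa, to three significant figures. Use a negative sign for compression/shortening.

A_1 = 1288 mm².
Equal strain + equilibrium ⇒ each member carries load in proportion to AE: A₁E₁ = 131400000 N, A₂E₂ = 84370000 N, ΣAE = 215800000 N.
σ₂ = P·E₂/ΣAE = -160000·70900/215800000 = -52.57 MPa.

-52.6 MPa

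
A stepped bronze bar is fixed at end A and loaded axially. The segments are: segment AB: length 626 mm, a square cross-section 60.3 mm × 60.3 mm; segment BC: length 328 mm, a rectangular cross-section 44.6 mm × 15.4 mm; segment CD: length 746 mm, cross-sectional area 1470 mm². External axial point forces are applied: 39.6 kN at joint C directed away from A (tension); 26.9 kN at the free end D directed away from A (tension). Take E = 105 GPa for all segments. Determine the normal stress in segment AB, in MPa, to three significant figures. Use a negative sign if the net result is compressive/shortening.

18.3 MPa

Internal axial forces (sectioning from the free end, tension +): N_CD = 26.9 kN, N_BC = 66.5 kN, N_AB = 66.5 kN.
A_AB = 3636 mm².
σ_AB = N_AB/A_AB = 66500/3636 = 18.29 MPa.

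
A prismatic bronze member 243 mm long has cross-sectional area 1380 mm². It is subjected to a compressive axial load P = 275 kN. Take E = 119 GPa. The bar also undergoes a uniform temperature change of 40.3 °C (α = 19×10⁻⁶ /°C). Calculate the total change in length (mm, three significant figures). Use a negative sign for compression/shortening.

δ_mech = NL/(AE) = -275000·243/(1380·119000) = -0.4069 mm.
δ_thermal = αLΔT = 19e-6·243·40.3 = 0.1861 mm.
δ = δ_mech + δ_thermal = -0.2209 mm.

-0.221 mm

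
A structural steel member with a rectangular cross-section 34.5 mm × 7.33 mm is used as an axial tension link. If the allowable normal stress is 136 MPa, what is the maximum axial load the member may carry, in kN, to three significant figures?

34.4 kN

A = 252.9 mm².
P_max = σ_allow · A = 136 · 252.9 = 34390 N = 34.39 kN.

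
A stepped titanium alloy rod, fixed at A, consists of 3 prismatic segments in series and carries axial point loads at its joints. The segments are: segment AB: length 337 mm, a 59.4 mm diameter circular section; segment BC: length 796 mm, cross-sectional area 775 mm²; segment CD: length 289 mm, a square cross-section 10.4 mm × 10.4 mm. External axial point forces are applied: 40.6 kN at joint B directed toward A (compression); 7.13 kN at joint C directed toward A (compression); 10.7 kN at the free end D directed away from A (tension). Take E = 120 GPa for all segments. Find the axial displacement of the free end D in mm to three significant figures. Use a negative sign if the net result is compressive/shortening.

0.231 mm

Internal axial forces (sectioning from the free end, tension +): N_CD = 10.7 kN, N_BC = 3.57 kN, N_AB = -37.03 kN.
A_AB = 2771 mm².
A_CD = 108.2 mm².
δ_AB = -37030·337/(2771·120000) = -0.03753 mm
δ_BC = 3570·796/(775·120000) = 0.03056 mm
δ_CD = 10700·289/(108.2·120000) = 0.2383 mm
δ = Σδ_i = 0.2313 mm.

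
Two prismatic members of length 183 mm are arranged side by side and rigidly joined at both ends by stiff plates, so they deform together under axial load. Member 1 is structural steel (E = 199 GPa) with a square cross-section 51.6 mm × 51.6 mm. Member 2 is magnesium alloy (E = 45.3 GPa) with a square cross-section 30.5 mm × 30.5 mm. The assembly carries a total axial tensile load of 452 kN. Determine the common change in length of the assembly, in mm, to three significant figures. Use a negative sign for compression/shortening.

0.145 mm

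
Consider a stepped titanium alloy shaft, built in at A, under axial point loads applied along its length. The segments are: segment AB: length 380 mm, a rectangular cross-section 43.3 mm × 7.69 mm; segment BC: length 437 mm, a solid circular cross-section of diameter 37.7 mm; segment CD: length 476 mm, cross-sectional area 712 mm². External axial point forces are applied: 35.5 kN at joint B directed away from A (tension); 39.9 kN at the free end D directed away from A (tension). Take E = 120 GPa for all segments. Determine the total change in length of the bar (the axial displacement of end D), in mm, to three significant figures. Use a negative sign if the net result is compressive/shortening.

1.07 mm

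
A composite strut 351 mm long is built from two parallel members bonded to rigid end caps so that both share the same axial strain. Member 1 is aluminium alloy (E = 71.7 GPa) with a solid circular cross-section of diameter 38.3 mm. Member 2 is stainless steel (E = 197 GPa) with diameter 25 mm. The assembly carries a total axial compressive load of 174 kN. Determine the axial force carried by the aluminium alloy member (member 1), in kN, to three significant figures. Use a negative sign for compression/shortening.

-80.2 kN

A_1 = 1152 mm².
A_2 = 490.9 mm².
Equal strain + equilibrium ⇒ each member carries load in proportion to AE: A₁E₁ = 82610000 N, A₂E₂ = 96700000 N, ΣAE = 179300000 N.
F₁ = P·A₁E₁/ΣAE = -174000·82610000/179300000 = -80160 N.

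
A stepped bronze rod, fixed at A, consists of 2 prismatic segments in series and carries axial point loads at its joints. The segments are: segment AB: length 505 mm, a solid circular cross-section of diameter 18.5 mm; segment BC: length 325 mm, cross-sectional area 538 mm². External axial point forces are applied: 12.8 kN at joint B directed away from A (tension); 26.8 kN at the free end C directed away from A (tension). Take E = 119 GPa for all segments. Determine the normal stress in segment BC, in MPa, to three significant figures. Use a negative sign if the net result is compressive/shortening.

49.8 MPa

Internal axial forces (sectioning from the free end, tension +): N_BC = 26.8 kN, N_AB = 39.6 kN.
σ_BC = N_BC/A_BC = 26800/538 = 49.81 MPa.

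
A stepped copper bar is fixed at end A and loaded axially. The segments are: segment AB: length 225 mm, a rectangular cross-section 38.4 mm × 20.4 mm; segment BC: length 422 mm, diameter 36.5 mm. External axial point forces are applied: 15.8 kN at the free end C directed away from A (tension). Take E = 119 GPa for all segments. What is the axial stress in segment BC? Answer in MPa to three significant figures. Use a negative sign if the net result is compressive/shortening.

Internal axial forces (sectioning from the free end, tension +): N_BC = 15.8 kN, N_AB = 15.8 kN.
A_BC = 1046 mm².
σ_BC = N_BC/A_BC = 15800/1046 = 15.1 MPa.

15.1 MPa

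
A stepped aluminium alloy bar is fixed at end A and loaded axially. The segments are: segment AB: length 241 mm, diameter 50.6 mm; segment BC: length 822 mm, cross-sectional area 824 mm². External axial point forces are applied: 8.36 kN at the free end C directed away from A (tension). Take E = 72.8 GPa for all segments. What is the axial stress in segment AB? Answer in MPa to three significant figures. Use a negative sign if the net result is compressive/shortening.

Internal axial forces (sectioning from the free end, tension +): N_BC = 8.36 kN, N_AB = 8.36 kN.
A_AB = 2011 mm².
σ_AB = N_AB/A_AB = 8360/2011 = 4.157 MPa.

4.16 MPa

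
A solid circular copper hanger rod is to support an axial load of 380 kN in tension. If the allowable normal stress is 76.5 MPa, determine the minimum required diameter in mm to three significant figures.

Required area A ≥ P/σ_allow = 380000/76.5 = 4967 mm².
For a solid circular section, d ≥ √(4A/π) = 79.53 mm.

79.5 mm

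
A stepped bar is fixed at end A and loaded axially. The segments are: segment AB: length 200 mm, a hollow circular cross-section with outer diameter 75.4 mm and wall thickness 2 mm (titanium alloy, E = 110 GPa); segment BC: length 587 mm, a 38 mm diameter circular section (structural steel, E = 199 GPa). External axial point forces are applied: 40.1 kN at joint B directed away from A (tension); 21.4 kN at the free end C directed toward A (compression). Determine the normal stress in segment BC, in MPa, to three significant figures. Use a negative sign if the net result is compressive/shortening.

-18.9 MPa

Internal axial forces (sectioning from the free end, tension +): N_BC = -21.4 kN, N_AB = 18.7 kN.
A_BC = 1134 mm².
σ_BC = N_BC/A_BC = -21400/1134 = -18.87 MPa.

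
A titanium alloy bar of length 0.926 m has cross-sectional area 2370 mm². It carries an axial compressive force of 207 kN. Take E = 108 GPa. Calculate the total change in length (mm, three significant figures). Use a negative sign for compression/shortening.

-0.749 mm

δ_mech = NL/(AE) = -207000·926/(2370·108000) = -0.7489 mm.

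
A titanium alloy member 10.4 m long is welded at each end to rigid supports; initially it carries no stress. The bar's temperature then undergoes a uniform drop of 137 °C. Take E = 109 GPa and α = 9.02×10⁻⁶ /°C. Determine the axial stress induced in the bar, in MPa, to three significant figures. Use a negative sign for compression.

135 MPa

Free thermal expansion αLΔT = 9.02e-6 · 10400 · -137 = -12.85 mm.
The walls impose strain ε = −(-12.85)/10400 = 1.2357e-03; σ = Eε = 109000 · 1.2357e-03 = 134.7 MPa.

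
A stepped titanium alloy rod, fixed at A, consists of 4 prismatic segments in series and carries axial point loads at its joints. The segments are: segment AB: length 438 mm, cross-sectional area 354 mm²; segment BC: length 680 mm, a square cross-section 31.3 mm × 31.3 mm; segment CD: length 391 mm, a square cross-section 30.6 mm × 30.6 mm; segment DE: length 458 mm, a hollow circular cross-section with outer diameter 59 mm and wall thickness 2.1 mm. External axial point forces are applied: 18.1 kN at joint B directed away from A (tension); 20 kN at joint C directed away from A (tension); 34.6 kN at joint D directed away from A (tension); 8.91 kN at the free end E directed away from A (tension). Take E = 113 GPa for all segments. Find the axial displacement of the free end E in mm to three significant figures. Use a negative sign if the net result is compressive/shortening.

1.54 mm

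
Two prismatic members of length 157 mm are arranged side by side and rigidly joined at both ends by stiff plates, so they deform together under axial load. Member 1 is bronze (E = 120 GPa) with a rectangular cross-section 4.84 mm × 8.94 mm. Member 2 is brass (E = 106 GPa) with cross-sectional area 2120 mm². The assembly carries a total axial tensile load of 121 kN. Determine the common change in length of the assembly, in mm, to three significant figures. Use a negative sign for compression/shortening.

0.0826 mm

A_1 = 43.27 mm².
Equal strain + equilibrium ⇒ each member carries load in proportion to AE: A₁E₁ = 5192000 N, A₂E₂ = 224700000 N, ΣAE = 229900000 N.
δ = PL/ΣAE = 121000·157/229900000 = 0.08263 mm.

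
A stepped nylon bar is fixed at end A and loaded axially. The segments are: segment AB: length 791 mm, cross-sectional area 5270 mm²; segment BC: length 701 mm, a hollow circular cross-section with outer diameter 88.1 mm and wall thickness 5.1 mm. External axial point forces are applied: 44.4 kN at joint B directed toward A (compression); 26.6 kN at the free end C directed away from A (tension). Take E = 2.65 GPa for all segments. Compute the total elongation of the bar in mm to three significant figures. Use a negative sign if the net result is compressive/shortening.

4.28 mm

Internal axial forces (sectioning from the free end, tension +): N_BC = 26.6 kN, N_AB = -17.8 kN.
A_BC = 1330 mm².
δ_AB = -17800·791/(5270·2650) = -1.008 mm
δ_BC = 26600·701/(1330·2650) = 5.291 mm
δ = Σδ_i = 4.283 mm.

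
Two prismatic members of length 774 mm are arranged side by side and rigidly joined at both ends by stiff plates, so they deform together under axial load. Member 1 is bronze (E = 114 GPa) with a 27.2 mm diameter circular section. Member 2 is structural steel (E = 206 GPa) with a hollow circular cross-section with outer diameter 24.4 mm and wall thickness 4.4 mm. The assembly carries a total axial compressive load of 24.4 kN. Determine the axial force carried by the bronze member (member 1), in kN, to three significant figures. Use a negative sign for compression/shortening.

-13.1 kN

A_1 = 581.1 mm².
A_2 = 276.5 mm².
Equal strain + equilibrium ⇒ each member carries load in proportion to AE: A₁E₁ = 66240000 N, A₂E₂ = 56950000 N, ΣAE = 123200000 N.
F₁ = P·A₁E₁/ΣAE = -24400·66240000/123200000 = -13120 N.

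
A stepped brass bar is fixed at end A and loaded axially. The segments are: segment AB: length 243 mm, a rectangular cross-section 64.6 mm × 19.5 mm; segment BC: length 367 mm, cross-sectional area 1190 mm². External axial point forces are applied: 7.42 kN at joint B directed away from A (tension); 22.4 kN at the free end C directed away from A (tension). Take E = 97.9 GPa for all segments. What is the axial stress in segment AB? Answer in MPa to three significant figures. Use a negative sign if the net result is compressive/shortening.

Internal axial forces (sectioning from the free end, tension +): N_BC = 22.4 kN, N_AB = 29.82 kN.
A_AB = 1260 mm².
σ_AB = N_AB/A_AB = 29820/1260 = 23.67 MPa.

23.7 MPa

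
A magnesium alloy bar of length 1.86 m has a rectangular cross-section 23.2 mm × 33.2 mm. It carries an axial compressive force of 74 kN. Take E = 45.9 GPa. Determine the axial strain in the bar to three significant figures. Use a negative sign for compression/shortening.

A = 770.2 mm².
σ = N/A = -96.07 MPa; ε = σ/E = -96.07/45900 = -2.093e-03.

-0.00209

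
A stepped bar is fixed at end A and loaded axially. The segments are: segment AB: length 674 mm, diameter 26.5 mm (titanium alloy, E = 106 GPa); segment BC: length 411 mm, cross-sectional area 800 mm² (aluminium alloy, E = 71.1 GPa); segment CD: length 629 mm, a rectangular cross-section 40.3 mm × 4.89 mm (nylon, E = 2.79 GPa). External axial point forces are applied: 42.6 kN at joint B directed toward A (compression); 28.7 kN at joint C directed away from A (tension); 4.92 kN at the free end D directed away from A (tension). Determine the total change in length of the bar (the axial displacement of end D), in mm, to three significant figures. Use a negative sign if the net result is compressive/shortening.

5.77 mm

Internal axial forces (sectioning from the free end, tension +): N_CD = 4.92 kN, N_BC = 33.62 kN, N_AB = -8.98 kN.
A_AB = 551.5 mm².
A_CD = 197.1 mm².
δ_AB = -8980·674/(551.5·106000) = -0.1035 mm
δ_BC = 33620·411/(800·71100) = 0.2429 mm
δ_CD = 4920·629/(197.1·2790) = 5.629 mm
δ = Σδ_i = 5.768 mm.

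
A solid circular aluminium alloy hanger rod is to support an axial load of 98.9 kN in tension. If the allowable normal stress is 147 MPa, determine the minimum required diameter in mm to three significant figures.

Required area A ≥ P/σ_allow = 98900/147 = 672.8 mm².
For a solid circular section, d ≥ √(4A/π) = 29.27 mm.

29.3 mm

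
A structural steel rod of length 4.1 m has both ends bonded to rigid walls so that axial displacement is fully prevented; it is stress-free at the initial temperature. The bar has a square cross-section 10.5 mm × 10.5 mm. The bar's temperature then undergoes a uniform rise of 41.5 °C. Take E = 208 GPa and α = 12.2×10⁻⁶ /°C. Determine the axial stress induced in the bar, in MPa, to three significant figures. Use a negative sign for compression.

Free thermal expansion αLΔT = 12.2e-6 · 4100 · 41.5 = 2.076 mm.
The walls impose strain ε = −(2.076)/4100 = -5.0630e-04; σ = Eε = 208000 · -5.0630e-04 = -105.3 MPa.

-105 MPa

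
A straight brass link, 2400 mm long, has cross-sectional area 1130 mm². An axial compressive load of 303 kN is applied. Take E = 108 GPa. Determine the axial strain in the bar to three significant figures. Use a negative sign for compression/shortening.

σ = N/A = -268.1 MPa; ε = σ/E = -268.1/108000 = -2.483e-03.

-0.00248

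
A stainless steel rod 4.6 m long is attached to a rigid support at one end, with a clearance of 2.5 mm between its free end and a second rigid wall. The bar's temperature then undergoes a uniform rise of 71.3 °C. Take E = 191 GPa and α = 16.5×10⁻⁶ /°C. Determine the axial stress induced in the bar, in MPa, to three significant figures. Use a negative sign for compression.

-121 MPa

Free thermal expansion αLΔT = 16.5e-6 · 4600 · 71.3 = 5.412 mm.
The walls engage after the gap closes; constrained expansion = 5.412 − 2.5 = 2.912 mm.
The walls impose strain ε = −(2.912)/4600 = -6.3297e-04; σ = Eε = 191000 · -6.3297e-04 = -120.9 MPa.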